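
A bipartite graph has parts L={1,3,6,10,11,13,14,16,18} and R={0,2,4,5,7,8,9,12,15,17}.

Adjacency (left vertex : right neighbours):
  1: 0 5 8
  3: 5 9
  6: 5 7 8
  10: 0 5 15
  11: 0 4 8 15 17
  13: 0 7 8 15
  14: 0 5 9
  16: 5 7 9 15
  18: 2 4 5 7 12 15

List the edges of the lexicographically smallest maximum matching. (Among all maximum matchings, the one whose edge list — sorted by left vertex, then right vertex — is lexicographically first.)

|M| = 8 (so the lex-smallest maximum matching has 8 edges)
process left vertices in ascending order; for each, take the smallest-labelled available neighbour that still permits 8 edges overall, or leave it unmatched if none does
lex-smallest matching: {1-0, 3-5, 6-7, 10-15, 11-4, 13-8, 14-9, 18-2}

Lex-smallest maximum matching: {(1,0), (3,5), (6,7), (10,15), (11,4), (13,8), (14,9), (18,2)}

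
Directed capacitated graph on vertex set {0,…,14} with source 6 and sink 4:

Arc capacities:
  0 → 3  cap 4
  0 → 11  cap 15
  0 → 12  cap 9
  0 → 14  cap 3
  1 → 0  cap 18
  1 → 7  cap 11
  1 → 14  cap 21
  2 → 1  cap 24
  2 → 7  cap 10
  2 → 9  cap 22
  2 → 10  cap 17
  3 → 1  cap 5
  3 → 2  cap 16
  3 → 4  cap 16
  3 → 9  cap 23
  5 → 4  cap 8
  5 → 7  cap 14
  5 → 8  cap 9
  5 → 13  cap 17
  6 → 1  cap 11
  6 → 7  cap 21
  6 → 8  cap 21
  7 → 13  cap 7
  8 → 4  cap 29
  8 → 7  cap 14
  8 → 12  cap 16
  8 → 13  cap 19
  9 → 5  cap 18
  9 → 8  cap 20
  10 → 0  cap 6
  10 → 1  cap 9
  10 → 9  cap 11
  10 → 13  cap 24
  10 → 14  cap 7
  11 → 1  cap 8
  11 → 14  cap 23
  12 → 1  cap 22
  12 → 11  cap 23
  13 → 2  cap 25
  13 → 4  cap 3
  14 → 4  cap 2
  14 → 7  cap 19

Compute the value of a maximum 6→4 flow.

augment #1: 6→8→4 bottleneck 21, total now 21
augment #2: 6→1→14→4 bottleneck 2, total now 23
augment #3: 6→7→13→4 bottleneck 3, total now 26
augment #4: 6→1→0→3→4 bottleneck 4, total now 30
augment #5: 6→7→13→2→9→5→4 bottleneck 4, total now 34

Maximum flow value: 34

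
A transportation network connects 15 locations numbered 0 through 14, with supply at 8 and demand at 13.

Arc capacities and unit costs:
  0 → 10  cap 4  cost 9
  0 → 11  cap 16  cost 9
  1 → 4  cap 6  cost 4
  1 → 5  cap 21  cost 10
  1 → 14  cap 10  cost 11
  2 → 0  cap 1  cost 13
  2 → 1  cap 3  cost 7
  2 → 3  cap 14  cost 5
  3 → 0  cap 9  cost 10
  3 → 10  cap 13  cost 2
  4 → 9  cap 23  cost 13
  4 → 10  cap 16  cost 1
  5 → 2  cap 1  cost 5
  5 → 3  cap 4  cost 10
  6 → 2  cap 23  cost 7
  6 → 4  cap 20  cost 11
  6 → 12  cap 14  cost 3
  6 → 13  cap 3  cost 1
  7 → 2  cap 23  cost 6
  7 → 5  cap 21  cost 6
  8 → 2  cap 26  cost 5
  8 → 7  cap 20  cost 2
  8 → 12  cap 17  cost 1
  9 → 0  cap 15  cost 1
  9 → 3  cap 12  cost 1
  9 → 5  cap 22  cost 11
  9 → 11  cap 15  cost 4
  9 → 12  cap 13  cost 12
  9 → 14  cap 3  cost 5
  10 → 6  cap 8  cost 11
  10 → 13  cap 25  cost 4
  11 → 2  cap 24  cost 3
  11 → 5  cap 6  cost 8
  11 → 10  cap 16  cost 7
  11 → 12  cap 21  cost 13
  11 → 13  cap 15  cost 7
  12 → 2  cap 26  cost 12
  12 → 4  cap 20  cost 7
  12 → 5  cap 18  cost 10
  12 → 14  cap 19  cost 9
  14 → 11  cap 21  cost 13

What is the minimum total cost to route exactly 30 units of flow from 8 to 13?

Minimum cost for 30 units: 487

shortest-cost path #1: 8→12→4→10→13 push 16 @ unit cost 13 (adds 208)
shortest-cost path #2: 8→2→3→10→13 push 9 @ unit cost 16 (adds 144)
shortest-cost path #3: 8→2→3→10→6→13 push 3 @ unit cost 24 (adds 72)
shortest-cost path #4: 8→12→14→11→13 push 1 @ unit cost 30 (adds 30)
shortest-cost path #5: 8→2→3→10→4→12→14→11→13 push 1 @ unit cost 33 (adds 33)
total cost = 487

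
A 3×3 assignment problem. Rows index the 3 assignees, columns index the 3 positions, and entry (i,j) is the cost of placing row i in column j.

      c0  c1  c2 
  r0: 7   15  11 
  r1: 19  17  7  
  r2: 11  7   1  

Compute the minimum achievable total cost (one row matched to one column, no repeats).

optimal assignment: row0→col0 (cost 7), row1→col2 (cost 7), row2→col1 (cost 7)
total = 7 + 7 + 7 = 21

Minimum assignment cost: 21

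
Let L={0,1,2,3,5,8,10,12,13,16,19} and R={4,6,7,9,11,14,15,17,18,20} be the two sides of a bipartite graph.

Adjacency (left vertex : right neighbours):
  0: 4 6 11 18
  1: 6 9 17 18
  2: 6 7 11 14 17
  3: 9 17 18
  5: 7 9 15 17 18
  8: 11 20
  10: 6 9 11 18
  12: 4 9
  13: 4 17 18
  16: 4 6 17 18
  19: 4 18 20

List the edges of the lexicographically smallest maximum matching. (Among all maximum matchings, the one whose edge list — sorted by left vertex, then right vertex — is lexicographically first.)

Lex-smallest maximum matching: {(0,4), (1,6), (2,7), (3,9), (5,15), (8,11), (10,18), (13,17), (19,20)}

|M| = 9 (so the lex-smallest maximum matching has 9 edges)
process left vertices in ascending order; for each, take the smallest-labelled available neighbour that still permits 9 edges overall, or leave it unmatched if none does
lex-smallest matching: {0-4, 1-6, 2-7, 3-9, 5-15, 8-11, 10-18, 13-17, 19-20}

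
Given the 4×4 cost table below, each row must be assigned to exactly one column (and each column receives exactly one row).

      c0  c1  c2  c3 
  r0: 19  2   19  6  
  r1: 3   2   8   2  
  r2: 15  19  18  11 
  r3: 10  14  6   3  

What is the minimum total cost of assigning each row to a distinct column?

Minimum assignment cost: 22

optimal assignment: row0→col1 (cost 2), row1→col0 (cost 3), row2→col3 (cost 11), row3→col2 (cost 6)
total = 2 + 3 + 11 + 6 = 22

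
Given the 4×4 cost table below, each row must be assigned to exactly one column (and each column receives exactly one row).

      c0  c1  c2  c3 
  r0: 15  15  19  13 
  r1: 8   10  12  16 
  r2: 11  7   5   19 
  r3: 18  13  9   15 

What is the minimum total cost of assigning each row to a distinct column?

optimal assignment: row0→col3 (cost 13), row1→col0 (cost 8), row2→col1 (cost 7), row3→col2 (cost 9)
total = 13 + 8 + 7 + 9 = 37

Minimum assignment cost: 37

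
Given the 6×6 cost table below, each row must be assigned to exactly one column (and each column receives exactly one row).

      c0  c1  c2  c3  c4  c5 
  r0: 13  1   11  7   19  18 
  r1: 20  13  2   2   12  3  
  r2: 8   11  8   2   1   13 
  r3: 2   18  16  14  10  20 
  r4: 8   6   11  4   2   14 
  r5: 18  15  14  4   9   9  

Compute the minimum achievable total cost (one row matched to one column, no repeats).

optimal assignment: row0→col1 (cost 1), row1→col2 (cost 2), row2→col3 (cost 2), row3→col0 (cost 2), row4→col4 (cost 2), row5→col5 (cost 9)
total = 1 + 2 + 2 + 2 + 2 + 9 = 18

Minimum assignment cost: 18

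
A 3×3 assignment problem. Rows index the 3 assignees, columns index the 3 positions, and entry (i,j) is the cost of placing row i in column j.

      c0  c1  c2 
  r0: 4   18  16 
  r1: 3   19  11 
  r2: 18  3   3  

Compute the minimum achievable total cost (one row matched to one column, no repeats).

optimal assignment: row0→col0 (cost 4), row1→col2 (cost 11), row2→col1 (cost 3)
total = 4 + 11 + 3 = 18

Minimum assignment cost: 18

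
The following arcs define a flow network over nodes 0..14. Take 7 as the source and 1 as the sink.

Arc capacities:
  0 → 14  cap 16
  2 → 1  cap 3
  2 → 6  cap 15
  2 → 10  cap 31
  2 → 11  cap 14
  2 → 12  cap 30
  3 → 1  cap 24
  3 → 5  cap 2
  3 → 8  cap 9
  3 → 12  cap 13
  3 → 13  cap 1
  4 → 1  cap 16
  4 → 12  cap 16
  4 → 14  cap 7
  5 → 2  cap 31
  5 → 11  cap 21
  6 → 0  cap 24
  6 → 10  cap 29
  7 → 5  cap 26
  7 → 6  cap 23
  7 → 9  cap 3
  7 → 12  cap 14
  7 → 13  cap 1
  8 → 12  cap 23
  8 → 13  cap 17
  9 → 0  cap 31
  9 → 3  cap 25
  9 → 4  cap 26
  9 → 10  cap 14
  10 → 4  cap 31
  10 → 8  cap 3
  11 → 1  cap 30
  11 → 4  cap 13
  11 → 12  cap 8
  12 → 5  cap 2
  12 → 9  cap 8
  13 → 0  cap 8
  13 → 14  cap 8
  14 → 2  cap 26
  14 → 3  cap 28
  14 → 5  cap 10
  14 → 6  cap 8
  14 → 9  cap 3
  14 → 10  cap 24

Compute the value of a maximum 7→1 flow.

Maximum flow value: 63

augment #1: 7→5→2→1 bottleneck 3, total now 3
augment #2: 7→5→11→1 bottleneck 21, total now 24
augment #3: 7→9→3→1 bottleneck 3, total now 27
augment #4: 7→5→2→11→1 bottleneck 2, total now 29
augment #5: 7→6→10→4→1 bottleneck 16, total now 45
augment #6: 7→12→9→3→1 bottleneck 8, total now 53
augment #7: 7→13→14→3→1 bottleneck 1, total now 54
augment #8: 7→6→0→14→3→1 bottleneck 7, total now 61
augment #9: 7→12→5→2→11→1 bottleneck 2, total now 63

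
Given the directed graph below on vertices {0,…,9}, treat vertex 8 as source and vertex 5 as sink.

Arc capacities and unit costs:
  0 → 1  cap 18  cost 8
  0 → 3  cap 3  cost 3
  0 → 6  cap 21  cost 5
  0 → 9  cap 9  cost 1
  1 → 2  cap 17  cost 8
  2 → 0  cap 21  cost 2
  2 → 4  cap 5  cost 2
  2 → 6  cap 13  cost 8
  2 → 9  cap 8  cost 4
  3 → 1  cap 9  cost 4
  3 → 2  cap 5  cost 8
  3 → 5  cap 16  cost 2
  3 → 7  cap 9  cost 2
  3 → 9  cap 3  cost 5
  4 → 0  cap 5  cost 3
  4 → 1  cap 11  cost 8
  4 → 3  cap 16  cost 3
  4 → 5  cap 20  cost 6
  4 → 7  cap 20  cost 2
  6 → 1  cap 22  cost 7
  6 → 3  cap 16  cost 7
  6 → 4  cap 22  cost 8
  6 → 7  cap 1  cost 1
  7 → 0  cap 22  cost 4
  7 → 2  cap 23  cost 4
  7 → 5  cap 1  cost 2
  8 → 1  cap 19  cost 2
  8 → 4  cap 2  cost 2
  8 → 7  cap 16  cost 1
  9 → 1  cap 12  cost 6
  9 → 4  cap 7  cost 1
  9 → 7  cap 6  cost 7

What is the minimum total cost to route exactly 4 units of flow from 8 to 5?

shortest-cost path #1: 8→7→5 push 1 @ unit cost 3 (adds 3)
shortest-cost path #2: 8→4→3→5 push 2 @ unit cost 7 (adds 14)
shortest-cost path #3: 8→7→0→3→5 push 1 @ unit cost 10 (adds 10)
total cost = 27

Minimum cost for 4 units: 27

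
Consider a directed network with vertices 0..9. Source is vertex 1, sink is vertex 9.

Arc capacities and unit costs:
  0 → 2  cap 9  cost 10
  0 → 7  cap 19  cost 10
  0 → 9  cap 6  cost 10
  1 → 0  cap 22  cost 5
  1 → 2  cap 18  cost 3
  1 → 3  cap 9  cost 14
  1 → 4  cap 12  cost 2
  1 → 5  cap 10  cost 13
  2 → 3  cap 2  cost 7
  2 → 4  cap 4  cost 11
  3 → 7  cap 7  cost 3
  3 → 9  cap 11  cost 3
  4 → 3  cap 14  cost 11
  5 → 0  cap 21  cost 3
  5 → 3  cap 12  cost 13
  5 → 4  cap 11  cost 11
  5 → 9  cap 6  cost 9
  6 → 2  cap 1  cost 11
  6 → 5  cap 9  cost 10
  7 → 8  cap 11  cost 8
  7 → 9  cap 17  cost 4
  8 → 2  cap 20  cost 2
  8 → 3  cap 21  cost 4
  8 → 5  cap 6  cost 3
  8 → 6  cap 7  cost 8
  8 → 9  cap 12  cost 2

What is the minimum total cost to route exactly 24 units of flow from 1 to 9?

shortest-cost path #1: 1→2→3→9 push 2 @ unit cost 13 (adds 26)
shortest-cost path #2: 1→0→9 push 6 @ unit cost 15 (adds 90)
shortest-cost path #3: 1→4→3→9 push 9 @ unit cost 16 (adds 144)
shortest-cost path #4: 1→0→7→9 push 7 @ unit cost 19 (adds 133)
total cost = 393

Minimum cost for 24 units: 393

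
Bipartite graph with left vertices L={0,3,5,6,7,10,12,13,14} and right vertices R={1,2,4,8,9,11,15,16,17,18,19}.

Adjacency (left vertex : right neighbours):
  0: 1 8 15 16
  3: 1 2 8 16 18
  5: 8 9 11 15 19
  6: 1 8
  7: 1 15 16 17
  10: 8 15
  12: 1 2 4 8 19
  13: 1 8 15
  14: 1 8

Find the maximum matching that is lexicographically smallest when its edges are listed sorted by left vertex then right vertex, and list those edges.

|M| = 8 (so the lex-smallest maximum matching has 8 edges)
process left vertices in ascending order; for each, take the smallest-labelled available neighbour that still permits 8 edges overall, or leave it unmatched if none does
lex-smallest matching: {0-16, 3-2, 5-9, 6-1, 7-17, 10-8, 12-4, 13-15}

Lex-smallest maximum matching: {(0,16), (3,2), (5,9), (6,1), (7,17), (10,8), (12,4), (13,15)}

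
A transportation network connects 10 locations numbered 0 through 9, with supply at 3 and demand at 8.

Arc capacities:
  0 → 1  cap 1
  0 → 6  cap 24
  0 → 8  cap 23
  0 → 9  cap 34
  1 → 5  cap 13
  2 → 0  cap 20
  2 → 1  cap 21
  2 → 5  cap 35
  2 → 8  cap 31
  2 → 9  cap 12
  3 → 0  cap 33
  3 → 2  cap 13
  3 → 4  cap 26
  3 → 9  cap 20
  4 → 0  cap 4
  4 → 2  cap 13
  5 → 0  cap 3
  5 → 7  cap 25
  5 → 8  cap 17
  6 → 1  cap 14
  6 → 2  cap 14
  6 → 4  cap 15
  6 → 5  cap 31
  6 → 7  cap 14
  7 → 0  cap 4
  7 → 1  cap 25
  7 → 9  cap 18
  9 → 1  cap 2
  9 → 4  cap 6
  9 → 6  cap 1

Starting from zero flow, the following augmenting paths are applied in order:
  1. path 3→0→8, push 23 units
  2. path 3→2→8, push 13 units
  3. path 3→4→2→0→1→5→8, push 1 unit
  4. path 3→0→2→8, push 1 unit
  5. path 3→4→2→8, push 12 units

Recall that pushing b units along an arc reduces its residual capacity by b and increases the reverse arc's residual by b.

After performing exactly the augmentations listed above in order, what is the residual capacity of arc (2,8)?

after path 1 (3→0→8, push 23): res(2,8)=31
after path 2 (3→2→8, push 13): res(2,8)=18
after path 3 (3→4→2→0→1→5→8, push 1): res(2,8)=18
after path 4 (3→0→2→8, push 1): res(2,8)=17
after path 5 (3→4→2→8, push 12): res(2,8)=5

Residual capacity of (2,8): 5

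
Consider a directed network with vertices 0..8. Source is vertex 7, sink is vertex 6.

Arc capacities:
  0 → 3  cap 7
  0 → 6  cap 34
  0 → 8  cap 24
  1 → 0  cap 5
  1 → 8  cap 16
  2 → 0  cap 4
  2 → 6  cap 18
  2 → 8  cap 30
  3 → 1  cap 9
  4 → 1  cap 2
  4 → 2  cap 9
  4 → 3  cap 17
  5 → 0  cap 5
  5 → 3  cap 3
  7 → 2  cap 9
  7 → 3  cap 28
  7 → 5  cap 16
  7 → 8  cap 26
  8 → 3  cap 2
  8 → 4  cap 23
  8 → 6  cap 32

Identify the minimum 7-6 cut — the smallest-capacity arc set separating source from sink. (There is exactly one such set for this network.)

Min-cut arcs: {(3,1), (5,0), (7,2), (7,8)} (total capacity 49)

augment #1: 7→2→6 push 9
augment #2: 7→8→6 push 26
augment #3: 7→5→0→6 push 5
augment #4: 7→3→1→0→6 push 5
augment #5: 7→3→1→8→6 push 4
max flow = 49; residual-reachable set from 7 gives S-side
cut edges (S→T): {(3,1), (5,0), (7,2), (7,8)} total cap 49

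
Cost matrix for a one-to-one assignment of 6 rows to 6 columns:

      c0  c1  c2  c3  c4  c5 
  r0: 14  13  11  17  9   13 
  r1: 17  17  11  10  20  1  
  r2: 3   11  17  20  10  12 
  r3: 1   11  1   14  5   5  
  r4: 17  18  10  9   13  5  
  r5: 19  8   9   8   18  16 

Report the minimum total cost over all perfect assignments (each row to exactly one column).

optimal assignment: row0→col4 (cost 9), row1→col5 (cost 1), row2→col0 (cost 3), row3→col2 (cost 1), row4→col3 (cost 9), row5→col1 (cost 8)
total = 9 + 1 + 3 + 1 + 9 + 8 = 31

Minimum assignment cost: 31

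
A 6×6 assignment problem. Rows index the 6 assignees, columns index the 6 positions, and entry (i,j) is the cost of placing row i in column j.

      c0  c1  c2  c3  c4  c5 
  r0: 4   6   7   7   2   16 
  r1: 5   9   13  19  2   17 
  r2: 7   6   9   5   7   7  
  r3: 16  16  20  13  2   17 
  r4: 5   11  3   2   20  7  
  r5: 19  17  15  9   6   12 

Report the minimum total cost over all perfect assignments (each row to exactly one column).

optimal assignment: row0→col1 (cost 6), row1→col0 (cost 5), row2→col5 (cost 7), row3→col4 (cost 2), row4→col2 (cost 3), row5→col3 (cost 9)
total = 6 + 5 + 7 + 2 + 3 + 9 = 32

Minimum assignment cost: 32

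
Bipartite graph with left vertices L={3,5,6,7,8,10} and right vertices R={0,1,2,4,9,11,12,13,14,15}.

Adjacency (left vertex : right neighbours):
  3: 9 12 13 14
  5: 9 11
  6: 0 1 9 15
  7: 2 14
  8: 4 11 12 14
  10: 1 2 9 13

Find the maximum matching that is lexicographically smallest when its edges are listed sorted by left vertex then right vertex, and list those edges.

Lex-smallest maximum matching: {(3,9), (5,11), (6,0), (7,2), (8,4), (10,1)}

|M| = 6 (so the lex-smallest maximum matching has 6 edges)
process left vertices in ascending order; for each, take the smallest-labelled available neighbour that still permits 6 edges overall, or leave it unmatched if none does
lex-smallest matching: {3-9, 5-11, 6-0, 7-2, 8-4, 10-1}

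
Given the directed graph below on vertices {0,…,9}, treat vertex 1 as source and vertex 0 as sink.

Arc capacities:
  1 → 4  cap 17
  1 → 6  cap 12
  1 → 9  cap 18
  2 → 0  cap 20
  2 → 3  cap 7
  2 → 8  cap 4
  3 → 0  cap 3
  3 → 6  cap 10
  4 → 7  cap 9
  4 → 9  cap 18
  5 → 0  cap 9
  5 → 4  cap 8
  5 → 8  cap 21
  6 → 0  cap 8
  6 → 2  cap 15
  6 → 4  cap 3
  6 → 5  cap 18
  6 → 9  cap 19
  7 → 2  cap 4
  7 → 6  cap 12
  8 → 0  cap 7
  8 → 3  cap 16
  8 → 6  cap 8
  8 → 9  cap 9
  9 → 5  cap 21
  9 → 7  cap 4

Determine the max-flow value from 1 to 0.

augment #1: 1→6→0 bottleneck 8, total now 8
augment #2: 1→6→2→0 bottleneck 4, total now 12
augment #3: 1→9→5→0 bottleneck 9, total now 21
augment #4: 1→4→7→2→0 bottleneck 4, total now 25
augment #5: 1→9→5→8→0 bottleneck 7, total now 32
augment #6: 1→4→7→6→2→0 bottleneck 5, total now 37
augment #7: 1→9→5→8→3→0 bottleneck 2, total now 39
augment #8: 1→4→9→5→8→3→0 bottleneck 1, total now 40
augment #9: 1→4→9→7→6→2→0 bottleneck 4, total now 44
augment #10: 1→4→9→5→8→6→2→0 bottleneck 2, total now 46

Maximum flow value: 46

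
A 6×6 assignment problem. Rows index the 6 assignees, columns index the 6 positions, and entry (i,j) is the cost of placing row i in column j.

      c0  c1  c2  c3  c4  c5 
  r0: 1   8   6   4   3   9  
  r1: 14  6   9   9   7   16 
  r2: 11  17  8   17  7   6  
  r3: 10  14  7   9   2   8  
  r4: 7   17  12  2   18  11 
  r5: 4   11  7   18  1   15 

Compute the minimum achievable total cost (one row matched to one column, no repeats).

Minimum assignment cost: 23

optimal assignment: row0→col0 (cost 1), row1→col1 (cost 6), row2→col5 (cost 6), row3→col2 (cost 7), row4→col3 (cost 2), row5→col4 (cost 1)
total = 1 + 6 + 6 + 7 + 2 + 1 = 23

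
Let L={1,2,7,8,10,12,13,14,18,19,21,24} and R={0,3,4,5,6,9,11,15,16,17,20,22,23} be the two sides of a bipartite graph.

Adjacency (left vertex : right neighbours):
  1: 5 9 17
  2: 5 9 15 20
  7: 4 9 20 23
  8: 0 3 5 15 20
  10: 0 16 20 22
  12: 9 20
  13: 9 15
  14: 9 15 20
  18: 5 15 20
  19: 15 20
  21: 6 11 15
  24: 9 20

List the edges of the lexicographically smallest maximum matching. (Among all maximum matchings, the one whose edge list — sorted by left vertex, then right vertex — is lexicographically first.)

Lex-smallest maximum matching: {(1,17), (2,5), (7,4), (8,0), (10,16), (12,9), (13,15), (14,20), (21,6)}

|M| = 9 (so the lex-smallest maximum matching has 9 edges)
process left vertices in ascending order; for each, take the smallest-labelled available neighbour that still permits 9 edges overall, or leave it unmatched if none does
lex-smallest matching: {1-17, 2-5, 7-4, 8-0, 10-16, 12-9, 13-15, 14-20, 21-6}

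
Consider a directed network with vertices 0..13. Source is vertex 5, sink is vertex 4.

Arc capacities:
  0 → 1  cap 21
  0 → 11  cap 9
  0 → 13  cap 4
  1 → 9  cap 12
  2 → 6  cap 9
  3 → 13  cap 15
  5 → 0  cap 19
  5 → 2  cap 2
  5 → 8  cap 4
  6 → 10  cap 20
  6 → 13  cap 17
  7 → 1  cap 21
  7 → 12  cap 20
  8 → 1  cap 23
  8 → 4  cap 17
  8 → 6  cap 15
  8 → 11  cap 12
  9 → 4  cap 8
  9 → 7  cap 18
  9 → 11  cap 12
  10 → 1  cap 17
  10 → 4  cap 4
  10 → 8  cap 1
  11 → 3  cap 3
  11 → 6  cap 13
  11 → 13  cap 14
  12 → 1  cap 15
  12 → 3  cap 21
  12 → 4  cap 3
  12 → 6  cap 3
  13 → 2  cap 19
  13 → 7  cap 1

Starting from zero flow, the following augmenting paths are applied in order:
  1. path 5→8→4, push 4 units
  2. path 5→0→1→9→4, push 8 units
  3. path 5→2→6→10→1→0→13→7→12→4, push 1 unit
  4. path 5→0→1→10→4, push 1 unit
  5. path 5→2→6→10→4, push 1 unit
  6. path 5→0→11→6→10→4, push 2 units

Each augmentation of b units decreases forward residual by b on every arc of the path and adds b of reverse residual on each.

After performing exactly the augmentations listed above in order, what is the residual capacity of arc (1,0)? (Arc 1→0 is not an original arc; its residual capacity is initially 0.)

after path 1 (5→8→4, push 4): res(1,0)=0
after path 2 (5→0→1→9→4, push 8): res(1,0)=8
after path 3 (5→2→6→10→1→0→13→7→12→4, push 1): res(1,0)=7
after path 4 (5→0→1→10→4, push 1): res(1,0)=8
after path 5 (5→2→6→10→4, push 1): res(1,0)=8
after path 6 (5→0→11→6→10→4, push 2): res(1,0)=8

Residual capacity of (1,0): 8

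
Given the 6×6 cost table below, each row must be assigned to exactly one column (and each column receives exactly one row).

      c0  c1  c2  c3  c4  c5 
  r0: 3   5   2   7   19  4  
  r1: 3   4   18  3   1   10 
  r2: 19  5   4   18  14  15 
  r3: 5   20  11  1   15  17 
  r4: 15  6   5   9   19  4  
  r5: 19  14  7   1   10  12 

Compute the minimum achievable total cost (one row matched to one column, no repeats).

Minimum assignment cost: 18

optimal assignment: row0→col2 (cost 2), row1→col4 (cost 1), row2→col1 (cost 5), row3→col0 (cost 5), row4→col5 (cost 4), row5→col3 (cost 1)
total = 2 + 1 + 5 + 5 + 4 + 1 = 18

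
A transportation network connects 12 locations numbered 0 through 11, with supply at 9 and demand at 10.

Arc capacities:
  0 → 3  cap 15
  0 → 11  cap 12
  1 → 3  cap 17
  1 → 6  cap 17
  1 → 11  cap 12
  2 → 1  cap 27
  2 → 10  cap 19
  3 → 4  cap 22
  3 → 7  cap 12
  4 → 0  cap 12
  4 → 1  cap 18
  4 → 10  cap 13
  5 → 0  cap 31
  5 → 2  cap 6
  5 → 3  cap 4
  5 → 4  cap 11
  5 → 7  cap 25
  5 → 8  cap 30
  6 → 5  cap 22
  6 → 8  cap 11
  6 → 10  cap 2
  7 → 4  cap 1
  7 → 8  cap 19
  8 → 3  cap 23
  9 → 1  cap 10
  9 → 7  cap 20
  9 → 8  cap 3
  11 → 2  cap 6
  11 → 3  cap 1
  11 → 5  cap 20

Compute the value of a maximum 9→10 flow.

Maximum flow value: 27

augment #1: 9→1→6→10 bottleneck 2, total now 2
augment #2: 9→7→4→10 bottleneck 1, total now 3
augment #3: 9→1→3→4→10 bottleneck 8, total now 11
augment #4: 9→8→3→4→10 bottleneck 3, total now 14
augment #5: 9→7→8→3→4→10 bottleneck 1, total now 15
augment #6: 9→7→8→3→1→11→2→10 bottleneck 6, total now 21
augment #7: 9→7→8→3→1→6→5→2→10 bottleneck 2, total now 23
augment #8: 9→7→8→3→4→0→11→5→2→10 bottleneck 4, total now 27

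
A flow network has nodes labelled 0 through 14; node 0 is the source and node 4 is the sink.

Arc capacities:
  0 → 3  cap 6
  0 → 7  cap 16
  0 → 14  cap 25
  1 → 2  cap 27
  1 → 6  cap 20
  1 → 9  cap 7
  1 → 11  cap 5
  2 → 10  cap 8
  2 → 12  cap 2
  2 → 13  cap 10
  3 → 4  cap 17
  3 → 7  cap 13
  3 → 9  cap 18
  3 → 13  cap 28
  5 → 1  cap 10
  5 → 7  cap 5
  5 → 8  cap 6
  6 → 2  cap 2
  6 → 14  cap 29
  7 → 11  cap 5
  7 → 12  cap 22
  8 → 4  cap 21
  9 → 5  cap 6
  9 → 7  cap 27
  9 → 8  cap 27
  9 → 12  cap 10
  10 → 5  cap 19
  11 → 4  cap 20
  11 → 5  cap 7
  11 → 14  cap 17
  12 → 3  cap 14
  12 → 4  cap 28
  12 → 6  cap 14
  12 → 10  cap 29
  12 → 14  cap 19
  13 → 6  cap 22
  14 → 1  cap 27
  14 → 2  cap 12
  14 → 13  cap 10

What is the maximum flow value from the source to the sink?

augment #1: 0→3→4 bottleneck 6, total now 6
augment #2: 0→7→11→4 bottleneck 5, total now 11
augment #3: 0→7→12→4 bottleneck 11, total now 22
augment #4: 0→14→1→11→4 bottleneck 5, total now 27
augment #5: 0→14→2→12→4 bottleneck 2, total now 29
augment #6: 0→14→1→9→8→4 bottleneck 7, total now 36
augment #7: 0→14→2→10→5→8→4 bottleneck 6, total now 42
augment #8: 0→14→2→10→5→7→12→4 bottleneck 2, total now 44

Maximum flow value: 44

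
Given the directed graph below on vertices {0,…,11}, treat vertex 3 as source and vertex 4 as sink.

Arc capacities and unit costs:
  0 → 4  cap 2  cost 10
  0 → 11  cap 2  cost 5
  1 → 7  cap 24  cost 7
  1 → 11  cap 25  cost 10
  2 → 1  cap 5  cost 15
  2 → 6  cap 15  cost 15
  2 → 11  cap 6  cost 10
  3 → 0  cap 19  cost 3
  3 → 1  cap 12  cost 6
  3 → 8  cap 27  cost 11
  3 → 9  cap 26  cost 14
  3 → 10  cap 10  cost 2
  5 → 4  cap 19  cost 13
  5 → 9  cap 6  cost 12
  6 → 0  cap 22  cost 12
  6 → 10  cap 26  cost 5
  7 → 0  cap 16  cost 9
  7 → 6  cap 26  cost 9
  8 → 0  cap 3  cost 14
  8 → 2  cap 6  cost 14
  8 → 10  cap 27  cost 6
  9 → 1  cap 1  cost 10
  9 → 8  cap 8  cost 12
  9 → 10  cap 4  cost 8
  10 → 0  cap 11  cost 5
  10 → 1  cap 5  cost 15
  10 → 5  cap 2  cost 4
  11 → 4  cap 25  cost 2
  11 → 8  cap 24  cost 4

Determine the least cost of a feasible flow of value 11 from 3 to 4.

Minimum cost for 11 units: 172

shortest-cost path #1: 3→0→11→4 push 2 @ unit cost 10 (adds 20)
shortest-cost path #2: 3→0→4 push 2 @ unit cost 13 (adds 26)
shortest-cost path #3: 3→1→11→4 push 7 @ unit cost 18 (adds 126)
total cost = 172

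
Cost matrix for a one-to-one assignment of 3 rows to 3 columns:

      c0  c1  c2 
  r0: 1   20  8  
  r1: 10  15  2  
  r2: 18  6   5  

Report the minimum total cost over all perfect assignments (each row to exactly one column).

optimal assignment: row0→col0 (cost 1), row1→col2 (cost 2), row2→col1 (cost 6)
total = 1 + 2 + 6 = 9

Minimum assignment cost: 9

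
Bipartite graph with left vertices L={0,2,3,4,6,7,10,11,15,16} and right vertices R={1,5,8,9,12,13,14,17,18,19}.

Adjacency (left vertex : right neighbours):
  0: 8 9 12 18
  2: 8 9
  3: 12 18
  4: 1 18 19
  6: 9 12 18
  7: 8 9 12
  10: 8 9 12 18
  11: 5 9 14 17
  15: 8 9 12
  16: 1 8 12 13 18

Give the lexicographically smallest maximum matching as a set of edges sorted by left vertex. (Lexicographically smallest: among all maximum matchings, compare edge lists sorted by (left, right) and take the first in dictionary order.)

|M| = 7 (so the lex-smallest maximum matching has 7 edges)
process left vertices in ascending order; for each, take the smallest-labelled available neighbour that still permits 7 edges overall, or leave it unmatched if none does
lex-smallest matching: {0-8, 2-9, 3-12, 4-1, 6-18, 11-5, 16-13}

Lex-smallest maximum matching: {(0,8), (2,9), (3,12), (4,1), (6,18), (11,5), (16,13)}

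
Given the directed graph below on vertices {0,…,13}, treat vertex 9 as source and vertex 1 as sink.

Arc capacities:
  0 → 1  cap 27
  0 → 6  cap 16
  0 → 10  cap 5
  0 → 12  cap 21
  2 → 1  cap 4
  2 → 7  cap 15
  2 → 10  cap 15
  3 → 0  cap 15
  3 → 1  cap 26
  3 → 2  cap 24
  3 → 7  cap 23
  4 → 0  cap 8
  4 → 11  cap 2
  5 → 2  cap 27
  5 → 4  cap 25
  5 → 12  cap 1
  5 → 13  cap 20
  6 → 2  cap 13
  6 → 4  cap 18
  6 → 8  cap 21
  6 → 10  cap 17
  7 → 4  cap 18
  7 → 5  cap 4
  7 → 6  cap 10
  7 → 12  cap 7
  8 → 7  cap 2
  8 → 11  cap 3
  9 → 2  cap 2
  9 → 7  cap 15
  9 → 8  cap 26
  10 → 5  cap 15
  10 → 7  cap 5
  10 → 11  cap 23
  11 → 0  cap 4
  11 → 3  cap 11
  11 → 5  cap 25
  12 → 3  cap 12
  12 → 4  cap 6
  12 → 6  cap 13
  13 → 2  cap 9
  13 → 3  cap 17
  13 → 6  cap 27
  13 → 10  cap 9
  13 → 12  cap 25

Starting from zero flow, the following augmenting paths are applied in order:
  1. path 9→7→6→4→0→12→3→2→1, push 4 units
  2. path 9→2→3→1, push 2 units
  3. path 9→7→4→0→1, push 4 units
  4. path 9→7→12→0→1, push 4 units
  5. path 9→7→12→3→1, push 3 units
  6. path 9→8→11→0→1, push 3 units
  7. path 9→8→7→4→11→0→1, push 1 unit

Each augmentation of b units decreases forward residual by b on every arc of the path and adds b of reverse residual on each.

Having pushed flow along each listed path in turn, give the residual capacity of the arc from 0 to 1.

after path 1 (9→7→6→4→0→12→3→2→1, push 4): res(0,1)=27
after path 2 (9→2→3→1, push 2): res(0,1)=27
after path 3 (9→7→4→0→1, push 4): res(0,1)=23
after path 4 (9→7→12→0→1, push 4): res(0,1)=19
after path 5 (9→7→12→3→1, push 3): res(0,1)=19
after path 6 (9→8→11→0→1, push 3): res(0,1)=16
after path 7 (9→8→7→4→11→0→1, push 1): res(0,1)=15

Residual capacity of (0,1): 15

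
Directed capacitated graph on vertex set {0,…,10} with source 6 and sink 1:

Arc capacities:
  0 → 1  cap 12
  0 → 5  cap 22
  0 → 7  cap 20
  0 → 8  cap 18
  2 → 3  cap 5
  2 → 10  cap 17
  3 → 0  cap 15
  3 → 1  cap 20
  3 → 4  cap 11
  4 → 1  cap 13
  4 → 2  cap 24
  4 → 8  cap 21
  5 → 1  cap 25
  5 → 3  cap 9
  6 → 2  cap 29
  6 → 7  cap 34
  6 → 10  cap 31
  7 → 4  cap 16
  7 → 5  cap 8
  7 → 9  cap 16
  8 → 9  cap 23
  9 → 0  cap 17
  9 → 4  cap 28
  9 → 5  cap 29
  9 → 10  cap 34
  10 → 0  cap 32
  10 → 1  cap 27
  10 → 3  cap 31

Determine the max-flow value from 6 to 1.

Maximum flow value: 87

augment #1: 6→10→1 bottleneck 27, total now 27
augment #2: 6→2→3→1 bottleneck 5, total now 32
augment #3: 6→7→4→1 bottleneck 13, total now 45
augment #4: 6→7→5→1 bottleneck 8, total now 53
augment #5: 6→10→0→1 bottleneck 4, total now 57
augment #6: 6→2→10→0→1 bottleneck 8, total now 65
augment #7: 6→2→10→3→1 bottleneck 9, total now 74
augment #8: 6→7→9→5→1 bottleneck 13, total now 87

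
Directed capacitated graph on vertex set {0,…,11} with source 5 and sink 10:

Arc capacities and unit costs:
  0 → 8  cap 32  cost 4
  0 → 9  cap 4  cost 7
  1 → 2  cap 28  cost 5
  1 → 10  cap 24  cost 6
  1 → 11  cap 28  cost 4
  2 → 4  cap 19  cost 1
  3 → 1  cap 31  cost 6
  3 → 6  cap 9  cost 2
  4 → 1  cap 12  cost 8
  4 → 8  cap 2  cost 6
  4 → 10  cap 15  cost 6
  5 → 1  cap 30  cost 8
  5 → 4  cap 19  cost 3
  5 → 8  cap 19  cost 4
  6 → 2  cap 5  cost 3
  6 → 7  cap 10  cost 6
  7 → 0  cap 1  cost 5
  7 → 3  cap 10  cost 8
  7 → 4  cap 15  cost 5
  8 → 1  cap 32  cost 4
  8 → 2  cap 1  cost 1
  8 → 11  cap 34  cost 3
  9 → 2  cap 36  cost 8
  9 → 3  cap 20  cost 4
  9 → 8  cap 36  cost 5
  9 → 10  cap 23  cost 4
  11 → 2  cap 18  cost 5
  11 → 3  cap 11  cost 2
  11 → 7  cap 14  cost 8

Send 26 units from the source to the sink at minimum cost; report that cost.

Minimum cost for 26 units: 289

shortest-cost path #1: 5→4→10 push 15 @ unit cost 9 (adds 135)
shortest-cost path #2: 5→1→10 push 11 @ unit cost 14 (adds 154)
total cost = 289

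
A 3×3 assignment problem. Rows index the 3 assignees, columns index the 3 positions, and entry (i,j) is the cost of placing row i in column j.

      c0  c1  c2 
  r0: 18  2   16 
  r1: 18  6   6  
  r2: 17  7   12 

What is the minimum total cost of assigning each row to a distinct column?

Minimum assignment cost: 25

optimal assignment: row0→col1 (cost 2), row1→col2 (cost 6), row2→col0 (cost 17)
total = 2 + 6 + 17 = 25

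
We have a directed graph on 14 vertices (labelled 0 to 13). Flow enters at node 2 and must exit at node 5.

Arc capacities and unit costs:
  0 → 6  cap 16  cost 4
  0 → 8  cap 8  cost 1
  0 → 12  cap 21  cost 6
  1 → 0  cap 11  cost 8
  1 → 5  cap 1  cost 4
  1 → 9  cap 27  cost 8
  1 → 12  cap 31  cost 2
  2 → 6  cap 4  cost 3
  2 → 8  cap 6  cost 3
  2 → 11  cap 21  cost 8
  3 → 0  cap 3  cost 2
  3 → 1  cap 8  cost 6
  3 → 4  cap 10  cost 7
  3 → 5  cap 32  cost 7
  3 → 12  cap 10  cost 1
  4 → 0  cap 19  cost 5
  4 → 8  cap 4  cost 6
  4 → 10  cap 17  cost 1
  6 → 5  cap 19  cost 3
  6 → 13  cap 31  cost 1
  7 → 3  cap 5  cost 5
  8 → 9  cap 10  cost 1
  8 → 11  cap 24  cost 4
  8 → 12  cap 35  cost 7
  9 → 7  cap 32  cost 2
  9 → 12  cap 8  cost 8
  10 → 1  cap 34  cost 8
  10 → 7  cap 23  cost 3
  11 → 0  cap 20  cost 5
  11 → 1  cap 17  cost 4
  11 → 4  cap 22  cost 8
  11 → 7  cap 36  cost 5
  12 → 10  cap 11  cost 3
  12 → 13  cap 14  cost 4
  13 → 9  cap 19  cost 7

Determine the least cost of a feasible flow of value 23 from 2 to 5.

Minimum cost for 23 units: 389

shortest-cost path #1: 2→6→5 push 4 @ unit cost 6 (adds 24)
shortest-cost path #2: 2→8→11→1→5 push 1 @ unit cost 15 (adds 15)
shortest-cost path #3: 2→8→9→7→3→5 push 5 @ unit cost 18 (adds 90)
shortest-cost path #4: 2→11→0→6→5 push 13 @ unit cost 20 (adds 260)
total cost = 389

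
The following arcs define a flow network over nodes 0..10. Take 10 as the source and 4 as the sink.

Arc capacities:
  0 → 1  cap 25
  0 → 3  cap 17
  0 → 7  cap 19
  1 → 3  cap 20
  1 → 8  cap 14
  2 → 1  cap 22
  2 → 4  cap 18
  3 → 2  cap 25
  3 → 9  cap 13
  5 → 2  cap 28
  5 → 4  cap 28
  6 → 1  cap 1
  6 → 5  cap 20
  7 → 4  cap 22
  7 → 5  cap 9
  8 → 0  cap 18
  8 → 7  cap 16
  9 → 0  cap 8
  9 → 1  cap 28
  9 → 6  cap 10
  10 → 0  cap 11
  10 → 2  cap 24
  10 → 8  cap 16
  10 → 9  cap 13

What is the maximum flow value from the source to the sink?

augment #1: 10→2→4 bottleneck 18, total now 18
augment #2: 10→0→7→4 bottleneck 11, total now 29
augment #3: 10→8→7→4 bottleneck 11, total now 40
augment #4: 10→8→7→5→4 bottleneck 5, total now 45
augment #5: 10→9→6→5→4 bottleneck 10, total now 55
augment #6: 10→9→0→7→5→4 bottleneck 3, total now 58
augment #7: 10→2→1→8→0→7→5→4 bottleneck 1, total now 59

Maximum flow value: 59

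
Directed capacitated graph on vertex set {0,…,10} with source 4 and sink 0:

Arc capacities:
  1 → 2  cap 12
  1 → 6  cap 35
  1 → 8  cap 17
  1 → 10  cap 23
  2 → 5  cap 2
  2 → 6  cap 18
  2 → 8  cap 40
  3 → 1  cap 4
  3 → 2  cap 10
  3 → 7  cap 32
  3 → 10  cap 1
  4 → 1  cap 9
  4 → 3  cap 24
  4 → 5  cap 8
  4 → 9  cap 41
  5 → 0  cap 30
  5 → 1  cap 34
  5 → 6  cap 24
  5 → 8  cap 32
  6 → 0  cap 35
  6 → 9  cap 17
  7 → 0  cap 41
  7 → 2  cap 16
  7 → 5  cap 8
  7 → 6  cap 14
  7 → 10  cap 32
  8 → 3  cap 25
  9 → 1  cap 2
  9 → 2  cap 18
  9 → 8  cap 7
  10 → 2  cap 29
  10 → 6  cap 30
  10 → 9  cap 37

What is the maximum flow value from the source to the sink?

augment #1: 4→5→0 bottleneck 8, total now 8
augment #2: 4→1→6→0 bottleneck 9, total now 17
augment #3: 4→3→7→0 bottleneck 24, total now 41
augment #4: 4→9→1→6→0 bottleneck 2, total now 43
augment #5: 4→9→2→5→0 bottleneck 2, total now 45
augment #6: 4→9→2→6→0 bottleneck 16, total now 61
augment #7: 4→9→8→3→7→0 bottleneck 7, total now 68

Maximum flow value: 68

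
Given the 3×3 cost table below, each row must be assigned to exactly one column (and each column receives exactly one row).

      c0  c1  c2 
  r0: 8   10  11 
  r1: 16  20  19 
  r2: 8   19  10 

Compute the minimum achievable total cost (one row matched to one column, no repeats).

optimal assignment: row0→col1 (cost 10), row1→col0 (cost 16), row2→col2 (cost 10)
total = 10 + 16 + 10 = 36

Minimum assignment cost: 36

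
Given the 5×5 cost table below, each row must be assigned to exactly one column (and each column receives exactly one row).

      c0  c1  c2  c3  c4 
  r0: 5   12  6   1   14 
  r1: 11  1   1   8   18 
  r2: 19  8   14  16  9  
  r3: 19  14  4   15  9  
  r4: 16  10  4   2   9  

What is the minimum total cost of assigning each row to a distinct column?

optimal assignment: row0→col0 (cost 5), row1→col1 (cost 1), row2→col4 (cost 9), row3→col2 (cost 4), row4→col3 (cost 2)
total = 5 + 1 + 9 + 4 + 2 = 21

Minimum assignment cost: 21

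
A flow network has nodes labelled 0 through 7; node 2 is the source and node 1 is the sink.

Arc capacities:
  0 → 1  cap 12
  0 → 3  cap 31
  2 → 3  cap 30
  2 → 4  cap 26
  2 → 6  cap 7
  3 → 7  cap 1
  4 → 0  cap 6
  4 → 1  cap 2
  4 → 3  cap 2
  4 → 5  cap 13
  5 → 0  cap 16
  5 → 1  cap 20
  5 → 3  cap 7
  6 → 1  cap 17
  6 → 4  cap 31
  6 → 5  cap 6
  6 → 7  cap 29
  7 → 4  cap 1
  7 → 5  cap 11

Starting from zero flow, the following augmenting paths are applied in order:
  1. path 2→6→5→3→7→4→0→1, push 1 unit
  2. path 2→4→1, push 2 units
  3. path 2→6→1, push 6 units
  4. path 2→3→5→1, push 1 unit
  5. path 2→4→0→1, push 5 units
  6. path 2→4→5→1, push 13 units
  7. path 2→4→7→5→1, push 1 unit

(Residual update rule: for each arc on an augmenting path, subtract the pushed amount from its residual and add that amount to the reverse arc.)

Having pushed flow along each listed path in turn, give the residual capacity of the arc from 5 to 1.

after path 1 (2→6→5→3→7→4→0→1, push 1): res(5,1)=20
after path 2 (2→4→1, push 2): res(5,1)=20
after path 3 (2→6→1, push 6): res(5,1)=20
after path 4 (2→3→5→1, push 1): res(5,1)=19
after path 5 (2→4→0→1, push 5): res(5,1)=19
after path 6 (2→4→5→1, push 13): res(5,1)=6
after path 7 (2→4→7→5→1, push 1): res(5,1)=5

Residual capacity of (5,1): 5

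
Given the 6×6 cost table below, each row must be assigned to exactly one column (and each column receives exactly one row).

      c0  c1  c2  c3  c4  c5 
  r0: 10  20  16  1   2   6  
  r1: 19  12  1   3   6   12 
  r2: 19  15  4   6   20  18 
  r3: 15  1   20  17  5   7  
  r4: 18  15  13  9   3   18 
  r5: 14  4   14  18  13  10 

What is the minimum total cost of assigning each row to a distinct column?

Minimum assignment cost: 31

one of 6 optimal assignments: row0→col0 (cost 10), row1→col2 (cost 1), row2→col3 (cost 6), row3→col1 (cost 1), row4→col4 (cost 3), row5→col5 (cost 10)
total = 10 + 1 + 6 + 1 + 3 + 10 = 31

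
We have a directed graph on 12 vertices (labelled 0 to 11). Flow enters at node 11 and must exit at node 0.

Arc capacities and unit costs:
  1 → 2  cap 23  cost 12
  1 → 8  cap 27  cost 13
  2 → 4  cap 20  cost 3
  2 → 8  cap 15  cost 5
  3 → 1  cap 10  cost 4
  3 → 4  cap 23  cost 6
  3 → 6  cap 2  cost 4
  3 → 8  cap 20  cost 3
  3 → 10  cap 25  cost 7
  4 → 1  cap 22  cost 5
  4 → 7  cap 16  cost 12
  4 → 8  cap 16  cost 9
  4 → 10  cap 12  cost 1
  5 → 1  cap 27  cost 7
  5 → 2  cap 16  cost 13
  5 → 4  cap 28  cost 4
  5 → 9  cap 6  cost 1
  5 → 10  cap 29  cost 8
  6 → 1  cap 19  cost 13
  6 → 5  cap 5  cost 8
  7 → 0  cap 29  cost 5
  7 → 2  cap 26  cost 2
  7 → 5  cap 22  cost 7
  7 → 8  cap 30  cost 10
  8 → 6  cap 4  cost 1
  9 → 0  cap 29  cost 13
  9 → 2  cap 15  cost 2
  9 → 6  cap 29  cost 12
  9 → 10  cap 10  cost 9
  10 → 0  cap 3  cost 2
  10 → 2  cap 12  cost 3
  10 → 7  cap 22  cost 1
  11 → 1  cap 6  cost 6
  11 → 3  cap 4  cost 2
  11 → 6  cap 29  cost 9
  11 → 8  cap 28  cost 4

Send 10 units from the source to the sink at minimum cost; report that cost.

shortest-cost path #1: 11→3→10→0 push 3 @ unit cost 11 (adds 33)
shortest-cost path #2: 11→3→10→7→0 push 1 @ unit cost 15 (adds 15)
shortest-cost path #3: 11→8→6→5→4→10→7→0 push 4 @ unit cost 24 (adds 96)
shortest-cost path #4: 11→1→2→4→10→7→0 push 2 @ unit cost 28 (adds 56)
total cost = 200

Minimum cost for 10 units: 200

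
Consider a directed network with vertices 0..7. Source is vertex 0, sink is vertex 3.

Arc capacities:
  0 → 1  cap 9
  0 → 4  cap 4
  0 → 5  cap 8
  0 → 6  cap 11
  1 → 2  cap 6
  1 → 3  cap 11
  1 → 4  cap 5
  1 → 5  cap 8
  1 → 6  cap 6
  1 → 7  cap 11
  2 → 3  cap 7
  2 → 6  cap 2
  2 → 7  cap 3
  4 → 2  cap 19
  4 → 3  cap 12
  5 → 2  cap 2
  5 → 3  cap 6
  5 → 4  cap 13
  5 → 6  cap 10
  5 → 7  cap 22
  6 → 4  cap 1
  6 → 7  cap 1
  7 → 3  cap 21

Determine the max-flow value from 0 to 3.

Maximum flow value: 23

augment #1: 0→1→3 bottleneck 9, total now 9
augment #2: 0→4→3 bottleneck 4, total now 13
augment #3: 0→5→3 bottleneck 6, total now 19
augment #4: 0→5→2→3 bottleneck 2, total now 21
augment #5: 0→6→4→3 bottleneck 1, total now 22
augment #6: 0→6→7→3 bottleneck 1, total now 23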